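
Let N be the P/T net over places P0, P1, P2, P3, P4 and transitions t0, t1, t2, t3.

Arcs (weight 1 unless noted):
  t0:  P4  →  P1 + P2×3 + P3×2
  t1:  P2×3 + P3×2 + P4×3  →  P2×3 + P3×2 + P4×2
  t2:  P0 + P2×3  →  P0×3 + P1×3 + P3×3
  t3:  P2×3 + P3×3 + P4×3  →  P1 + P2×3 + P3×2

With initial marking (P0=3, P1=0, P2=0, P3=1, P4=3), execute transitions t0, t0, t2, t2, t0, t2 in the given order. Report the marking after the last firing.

(P0=9, P1=12, P2=0, P3=16, P4=0)

step 1: fire t0:  (P0=3, P1=0, P2=0, P3=1, P4=3) → (P0=3, P1=1, P2=3, P3=3, P4=2)
step 2: fire t0:  (P0=3, P1=1, P2=3, P3=3, P4=2) → (P0=3, P1=2, P2=6, P3=5, P4=1)
step 3: fire t2:  (P0=3, P1=2, P2=6, P3=5, P4=1) → (P0=5, P1=5, P2=3, P3=8, P4=1)
step 4: fire t2:  (P0=5, P1=5, P2=3, P3=8, P4=1) → (P0=7, P1=8, P2=0, P3=11, P4=1)
step 5: fire t0:  (P0=7, P1=8, P2=0, P3=11, P4=1) → (P0=7, P1=9, P2=3, P3=13, P4=0)
step 6: fire t2:  (P0=7, P1=9, P2=3, P3=13, P4=0) → (P0=9, P1=12, P2=0, P3=16, P4=0)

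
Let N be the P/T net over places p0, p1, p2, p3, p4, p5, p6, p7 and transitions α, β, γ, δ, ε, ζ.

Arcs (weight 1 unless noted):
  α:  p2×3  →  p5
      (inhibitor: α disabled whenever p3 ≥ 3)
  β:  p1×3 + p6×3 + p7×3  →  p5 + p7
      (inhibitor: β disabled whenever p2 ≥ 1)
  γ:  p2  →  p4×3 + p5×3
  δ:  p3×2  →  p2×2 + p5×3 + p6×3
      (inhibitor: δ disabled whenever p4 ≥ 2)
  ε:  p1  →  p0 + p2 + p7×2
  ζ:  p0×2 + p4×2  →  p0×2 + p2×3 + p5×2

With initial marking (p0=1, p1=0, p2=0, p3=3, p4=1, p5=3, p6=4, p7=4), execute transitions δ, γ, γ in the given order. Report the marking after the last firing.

(p0=1, p1=0, p2=0, p3=1, p4=7, p5=12, p6=7, p7=4)

step 1: fire δ:  (p0=1, p1=0, p2=0, p3=3, p4=1, p5=3, p6=4, p7=4) → (p0=1, p1=0, p2=2, p3=1, p4=1, p5=6, p6=7, p7=4)
step 2: fire γ:  (p0=1, p1=0, p2=2, p3=1, p4=1, p5=6, p6=7, p7=4) → (p0=1, p1=0, p2=1, p3=1, p4=4, p5=9, p6=7, p7=4)
step 3: fire γ:  (p0=1, p1=0, p2=1, p3=1, p4=4, p5=9, p6=7, p7=4) → (p0=1, p1=0, p2=0, p3=1, p4=7, p5=12, p6=7, p7=4)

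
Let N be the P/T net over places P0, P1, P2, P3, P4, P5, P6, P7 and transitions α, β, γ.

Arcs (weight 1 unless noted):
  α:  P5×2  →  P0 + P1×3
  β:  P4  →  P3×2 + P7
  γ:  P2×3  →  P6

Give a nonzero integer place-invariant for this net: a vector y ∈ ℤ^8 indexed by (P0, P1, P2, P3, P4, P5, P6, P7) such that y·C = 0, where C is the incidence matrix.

Incidence matrix C (rows=places, cols=transitions):
        α    β    γ
   P0   1    0    0
   P1   3    0    0
   P2   0    0   -3
   P3   0    2    0
   P4   0   -1    0
   P5  -2    0    0
   P6   0    0    1
   P7   0    1    0

Candidate y = [3, -1, 0, 0, 0, 0, 0, 0]; check y·C column-wise:
  col α: 3·1 + -1·3 + 0·-2 = 0
  col β: 3·0 + -1·0 + 0·2 + 0·-1 + 0·1 = 0
  col γ: 3·0 + -1·0 + 0·-3 + 0·1 = 0

y = (P0:3, P1:-1, P2:0, P3:0, P4:0, P5:0, P6:0, P7:0)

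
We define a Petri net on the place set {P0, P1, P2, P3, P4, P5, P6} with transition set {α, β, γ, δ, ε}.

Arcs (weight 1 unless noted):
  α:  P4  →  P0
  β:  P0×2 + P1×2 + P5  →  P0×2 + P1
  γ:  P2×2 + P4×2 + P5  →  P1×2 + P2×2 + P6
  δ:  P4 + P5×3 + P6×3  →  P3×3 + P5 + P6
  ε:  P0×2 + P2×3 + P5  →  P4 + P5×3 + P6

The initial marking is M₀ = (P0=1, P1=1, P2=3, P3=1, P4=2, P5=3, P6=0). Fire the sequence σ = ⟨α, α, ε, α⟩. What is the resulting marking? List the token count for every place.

step 1: fire α:  (P0=1, P1=1, P2=3, P3=1, P4=2, P5=3, P6=0) → (P0=2, P1=1, P2=3, P3=1, P4=1, P5=3, P6=0)
step 2: fire α:  (P0=2, P1=1, P2=3, P3=1, P4=1, P5=3, P6=0) → (P0=3, P1=1, P2=3, P3=1, P4=0, P5=3, P6=0)
step 3: fire ε:  (P0=3, P1=1, P2=3, P3=1, P4=0, P5=3, P6=0) → (P0=1, P1=1, P2=0, P3=1, P4=1, P5=5, P6=1)
step 4: fire α:  (P0=1, P1=1, P2=0, P3=1, P4=1, P5=5, P6=1) → (P0=2, P1=1, P2=0, P3=1, P4=0, P5=5, P6=1)

(P0=2, P1=1, P2=0, P3=1, P4=0, P5=5, P6=1)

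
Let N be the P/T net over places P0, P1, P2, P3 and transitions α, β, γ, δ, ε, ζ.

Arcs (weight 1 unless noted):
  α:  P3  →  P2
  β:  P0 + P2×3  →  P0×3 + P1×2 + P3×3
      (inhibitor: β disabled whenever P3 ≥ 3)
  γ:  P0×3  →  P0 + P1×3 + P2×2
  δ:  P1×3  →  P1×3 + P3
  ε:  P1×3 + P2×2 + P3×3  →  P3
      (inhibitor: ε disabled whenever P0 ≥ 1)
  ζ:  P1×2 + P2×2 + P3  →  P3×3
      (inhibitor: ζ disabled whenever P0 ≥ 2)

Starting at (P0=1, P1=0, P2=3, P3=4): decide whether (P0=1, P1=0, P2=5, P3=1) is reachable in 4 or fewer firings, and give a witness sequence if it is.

NO — not reachable within 4 firings

depth 0: 1 marking
depth 1: 2 markings reached so far
depth 2: 3 markings reached so far
depth 3: 5 markings reached so far
depth 4: 8 markings reached so far
target is not among the 8 markings reachable within 4 steps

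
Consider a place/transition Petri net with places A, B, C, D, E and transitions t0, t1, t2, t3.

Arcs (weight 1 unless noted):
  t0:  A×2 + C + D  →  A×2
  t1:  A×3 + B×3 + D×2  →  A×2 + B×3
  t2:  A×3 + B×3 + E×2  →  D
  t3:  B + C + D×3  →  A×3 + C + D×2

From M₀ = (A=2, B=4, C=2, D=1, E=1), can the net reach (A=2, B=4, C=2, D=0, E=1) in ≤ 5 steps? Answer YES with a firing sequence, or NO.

depth 0: 1 marking
depth 1: 2 markings reached so far
depth 2: 2 markings reached so far
(frontier empty at depth 2; search complete)
target is not among the 2 markings reachable within 5 steps

NO — not reachable within 5 firings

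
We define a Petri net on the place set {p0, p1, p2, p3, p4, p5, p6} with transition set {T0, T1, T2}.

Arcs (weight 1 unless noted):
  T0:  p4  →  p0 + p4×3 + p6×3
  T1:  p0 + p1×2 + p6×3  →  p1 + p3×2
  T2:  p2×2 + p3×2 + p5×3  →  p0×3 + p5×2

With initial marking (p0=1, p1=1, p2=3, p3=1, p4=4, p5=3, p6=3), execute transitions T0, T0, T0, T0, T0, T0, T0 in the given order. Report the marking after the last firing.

step 1: fire T0:  (p0=1, p1=1, p2=3, p3=1, p4=4, p5=3, p6=3) → (p0=2, p1=1, p2=3, p3=1, p4=6, p5=3, p6=6)
step 2: fire T0:  (p0=2, p1=1, p2=3, p3=1, p4=6, p5=3, p6=6) → (p0=3, p1=1, p2=3, p3=1, p4=8, p5=3, p6=9)
step 3: fire T0:  (p0=3, p1=1, p2=3, p3=1, p4=8, p5=3, p6=9) → (p0=4, p1=1, p2=3, p3=1, p4=10, p5=3, p6=12)
step 4: fire T0:  (p0=4, p1=1, p2=3, p3=1, p4=10, p5=3, p6=12) → (p0=5, p1=1, p2=3, p3=1, p4=12, p5=3, p6=15)
step 5: fire T0:  (p0=5, p1=1, p2=3, p3=1, p4=12, p5=3, p6=15) → (p0=6, p1=1, p2=3, p3=1, p4=14, p5=3, p6=18)
step 6: fire T0:  (p0=6, p1=1, p2=3, p3=1, p4=14, p5=3, p6=18) → (p0=7, p1=1, p2=3, p3=1, p4=16, p5=3, p6=21)
step 7: fire T0:  (p0=7, p1=1, p2=3, p3=1, p4=16, p5=3, p6=21) → (p0=8, p1=1, p2=3, p3=1, p4=18, p5=3, p6=24)

(p0=8, p1=1, p2=3, p3=1, p4=18, p5=3, p6=24)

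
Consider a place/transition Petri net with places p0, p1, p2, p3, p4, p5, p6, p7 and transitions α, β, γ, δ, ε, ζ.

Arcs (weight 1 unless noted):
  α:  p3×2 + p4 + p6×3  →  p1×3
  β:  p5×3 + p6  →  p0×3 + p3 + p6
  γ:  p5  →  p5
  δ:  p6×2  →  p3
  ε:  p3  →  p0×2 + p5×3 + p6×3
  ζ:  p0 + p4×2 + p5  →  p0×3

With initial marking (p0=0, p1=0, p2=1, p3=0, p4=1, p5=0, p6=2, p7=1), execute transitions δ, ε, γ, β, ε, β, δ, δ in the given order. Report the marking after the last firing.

step 1: fire δ:  (p0=0, p1=0, p2=1, p3=0, p4=1, p5=0, p6=2, p7=1) → (p0=0, p1=0, p2=1, p3=1, p4=1, p5=0, p6=0, p7=1)
step 2: fire ε:  (p0=0, p1=0, p2=1, p3=1, p4=1, p5=0, p6=0, p7=1) → (p0=2, p1=0, p2=1, p3=0, p4=1, p5=3, p6=3, p7=1)
step 3: fire γ:  (p0=2, p1=0, p2=1, p3=0, p4=1, p5=3, p6=3, p7=1) → (p0=2, p1=0, p2=1, p3=0, p4=1, p5=3, p6=3, p7=1)
step 4: fire β:  (p0=2, p1=0, p2=1, p3=0, p4=1, p5=3, p6=3, p7=1) → (p0=5, p1=0, p2=1, p3=1, p4=1, p5=0, p6=3, p7=1)
step 5: fire ε:  (p0=5, p1=0, p2=1, p3=1, p4=1, p5=0, p6=3, p7=1) → (p0=7, p1=0, p2=1, p3=0, p4=1, p5=3, p6=6, p7=1)
step 6: fire β:  (p0=7, p1=0, p2=1, p3=0, p4=1, p5=3, p6=6, p7=1) → (p0=10, p1=0, p2=1, p3=1, p4=1, p5=0, p6=6, p7=1)
step 7: fire δ:  (p0=10, p1=0, p2=1, p3=1, p4=1, p5=0, p6=6, p7=1) → (p0=10, p1=0, p2=1, p3=2, p4=1, p5=0, p6=4, p7=1)
step 8: fire δ:  (p0=10, p1=0, p2=1, p3=2, p4=1, p5=0, p6=4, p7=1) → (p0=10, p1=0, p2=1, p3=3, p4=1, p5=0, p6=2, p7=1)

(p0=10, p1=0, p2=1, p3=3, p4=1, p5=0, p6=2, p7=1)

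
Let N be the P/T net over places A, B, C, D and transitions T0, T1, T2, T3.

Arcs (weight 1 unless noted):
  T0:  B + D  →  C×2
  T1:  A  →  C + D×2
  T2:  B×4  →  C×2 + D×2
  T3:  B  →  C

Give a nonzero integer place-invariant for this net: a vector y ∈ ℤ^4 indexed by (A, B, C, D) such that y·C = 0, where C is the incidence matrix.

Incidence matrix C (rows=places, cols=transitions):
       T0   T1   T2   T3
    A   0   -1    0    0
    B  -1    0   -4   -1
    C   2    1    2    1
    D  -1    2    2    0

Candidate y = [3, 1, 1, 1]; check y·C column-wise:
  col T0: 3·0 + 1·-1 + 1·2 + 1·-1 = 0
  col T1: 3·-1 + 1·0 + 1·1 + 1·2 = 0
  col T2: 3·0 + 1·-4 + 1·2 + 1·2 = 0
  col T3: 3·0 + 1·-1 + 1·1 + 1·0 = 0

y = (A:3, B:1, C:1, D:1)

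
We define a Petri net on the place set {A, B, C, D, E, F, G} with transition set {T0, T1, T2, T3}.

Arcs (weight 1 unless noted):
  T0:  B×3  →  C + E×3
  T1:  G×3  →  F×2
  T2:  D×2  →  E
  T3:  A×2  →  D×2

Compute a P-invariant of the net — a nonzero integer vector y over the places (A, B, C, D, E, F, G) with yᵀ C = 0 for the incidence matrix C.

y = (A:0, B:1, C:3, D:0, E:0, F:0, G:0)

Incidence matrix C (rows=places, cols=transitions):
       T0   T1   T2   T3
    A   0    0    0   -2
    B  -3    0    0    0
    C   1    0    0    0
    D   0    0   -2    2
    E   3    0    1    0
    F   0    2    0    0
    G   0   -3    0    0

Candidate y = [0, 1, 3, 0, 0, 0, 0]; check y·C column-wise:
  col T0: 1·-3 + 3·1 + 0·3 = 0
  col T1: 1·0 + 3·0 + 0·2 + 0·-3 = 0
  col T2: 1·0 + 3·0 + 0·-2 + 0·1 = 0
  col T3: 0·-2 + 1·0 + 3·0 + 0·2 = 0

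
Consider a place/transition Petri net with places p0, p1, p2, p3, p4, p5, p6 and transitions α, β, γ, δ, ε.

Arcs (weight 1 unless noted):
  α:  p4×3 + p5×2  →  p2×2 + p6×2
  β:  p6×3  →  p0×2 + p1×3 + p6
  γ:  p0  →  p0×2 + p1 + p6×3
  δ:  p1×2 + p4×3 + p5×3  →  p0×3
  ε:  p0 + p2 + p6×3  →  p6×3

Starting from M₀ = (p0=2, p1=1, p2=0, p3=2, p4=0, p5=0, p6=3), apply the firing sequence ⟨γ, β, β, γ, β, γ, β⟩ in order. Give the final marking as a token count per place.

step 1: fire γ:  (p0=2, p1=1, p2=0, p3=2, p4=0, p5=0, p6=3) → (p0=3, p1=2, p2=0, p3=2, p4=0, p5=0, p6=6)
step 2: fire β:  (p0=3, p1=2, p2=0, p3=2, p4=0, p5=0, p6=6) → (p0=5, p1=5, p2=0, p3=2, p4=0, p5=0, p6=4)
step 3: fire β:  (p0=5, p1=5, p2=0, p3=2, p4=0, p5=0, p6=4) → (p0=7, p1=8, p2=0, p3=2, p4=0, p5=0, p6=2)
step 4: fire γ:  (p0=7, p1=8, p2=0, p3=2, p4=0, p5=0, p6=2) → (p0=8, p1=9, p2=0, p3=2, p4=0, p5=0, p6=5)
step 5: fire β:  (p0=8, p1=9, p2=0, p3=2, p4=0, p5=0, p6=5) → (p0=10, p1=12, p2=0, p3=2, p4=0, p5=0, p6=3)
step 6: fire γ:  (p0=10, p1=12, p2=0, p3=2, p4=0, p5=0, p6=3) → (p0=11, p1=13, p2=0, p3=2, p4=0, p5=0, p6=6)
step 7: fire β:  (p0=11, p1=13, p2=0, p3=2, p4=0, p5=0, p6=6) → (p0=13, p1=16, p2=0, p3=2, p4=0, p5=0, p6=4)

(p0=13, p1=16, p2=0, p3=2, p4=0, p5=0, p6=4)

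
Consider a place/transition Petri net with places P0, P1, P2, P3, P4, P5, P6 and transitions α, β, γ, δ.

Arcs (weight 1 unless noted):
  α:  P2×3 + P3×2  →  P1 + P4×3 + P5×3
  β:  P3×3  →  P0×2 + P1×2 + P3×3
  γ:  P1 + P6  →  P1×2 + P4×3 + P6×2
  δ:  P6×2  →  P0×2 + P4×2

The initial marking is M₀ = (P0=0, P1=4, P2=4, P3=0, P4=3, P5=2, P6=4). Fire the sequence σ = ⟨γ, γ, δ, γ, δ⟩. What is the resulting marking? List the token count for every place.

(P0=4, P1=7, P2=4, P3=0, P4=16, P5=2, P6=3)

step 1: fire γ:  (P0=0, P1=4, P2=4, P3=0, P4=3, P5=2, P6=4) → (P0=0, P1=5, P2=4, P3=0, P4=6, P5=2, P6=5)
step 2: fire γ:  (P0=0, P1=5, P2=4, P3=0, P4=6, P5=2, P6=5) → (P0=0, P1=6, P2=4, P3=0, P4=9, P5=2, P6=6)
step 3: fire δ:  (P0=0, P1=6, P2=4, P3=0, P4=9, P5=2, P6=6) → (P0=2, P1=6, P2=4, P3=0, P4=11, P5=2, P6=4)
step 4: fire γ:  (P0=2, P1=6, P2=4, P3=0, P4=11, P5=2, P6=4) → (P0=2, P1=7, P2=4, P3=0, P4=14, P5=2, P6=5)
step 5: fire δ:  (P0=2, P1=7, P2=4, P3=0, P4=14, P5=2, P6=5) → (P0=4, P1=7, P2=4, P3=0, P4=16, P5=2, P6=3)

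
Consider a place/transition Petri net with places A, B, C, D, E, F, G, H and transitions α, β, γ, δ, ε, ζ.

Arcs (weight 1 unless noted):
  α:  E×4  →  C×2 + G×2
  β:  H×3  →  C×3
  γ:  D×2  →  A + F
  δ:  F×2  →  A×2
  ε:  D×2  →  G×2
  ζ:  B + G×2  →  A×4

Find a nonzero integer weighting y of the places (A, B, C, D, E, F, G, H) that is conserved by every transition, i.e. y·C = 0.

Incidence matrix C (rows=places, cols=transitions):
        α    β    γ    δ    ε    ζ
    A   0    0    1    2    0    4
    B   0    0    0    0    0   -1
    C   2    3    0    0    0    0
    D   0    0   -2    0   -2    0
    E  -4    0    0    0    0    0
    F   0    0    1   -2    0    0
    G   2    0    0    0    2   -2
    H   0   -3    0    0    0    0

Candidate y = [2, 4, 0, 2, 1, 2, 2, 0]; check y·C column-wise:
  col α: 2·0 + 4·0 + 0·2 + 2·0 + 1·-4 + 2·0 + 2·2 = 0
  col β: 2·0 + 4·0 + 0·3 + 2·0 + 1·0 + 2·0 + 2·0 + 0·-3 = 0
  col γ: 2·1 + 4·0 + 2·-2 + 1·0 + 2·1 + 2·0 = 0
  col δ: 2·2 + 4·0 + 2·0 + 1·0 + 2·-2 + 2·0 = 0
  col ε: 2·0 + 4·0 + 2·-2 + 1·0 + 2·0 + 2·2 = 0
  col ζ: 2·4 + 4·-1 + 2·0 + 1·0 + 2·0 + 2·-2 = 0

y = (A:2, B:4, C:0, D:2, E:1, F:2, G:2, H:0)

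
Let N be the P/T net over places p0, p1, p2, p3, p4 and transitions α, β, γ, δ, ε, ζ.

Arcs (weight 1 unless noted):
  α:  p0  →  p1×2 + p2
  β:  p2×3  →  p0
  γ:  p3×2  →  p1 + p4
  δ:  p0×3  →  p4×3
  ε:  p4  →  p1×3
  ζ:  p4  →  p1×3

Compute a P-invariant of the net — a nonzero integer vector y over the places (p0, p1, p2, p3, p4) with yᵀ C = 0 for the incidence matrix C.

Incidence matrix C (rows=places, cols=transitions):
        α    β    γ    δ    ε    ζ
   p0  -1    1    0   -3    0    0
   p1   2    0    1    0    3    3
   p2   1   -3    0    0    0    0
   p3   0    0   -2    0    0    0
   p4   0    0    1    3   -1   -1

Candidate y = [3, 1, 1, 2, 3]; check y·C column-wise:
  col α: 3·-1 + 1·2 + 1·1 + 2·0 + 3·0 = 0
  col β: 3·1 + 1·0 + 1·-3 + 2·0 + 3·0 = 0
  col γ: 3·0 + 1·1 + 1·0 + 2·-2 + 3·1 = 0
  col δ: 3·-3 + 1·0 + 1·0 + 2·0 + 3·3 = 0
  col ε: 3·0 + 1·3 + 1·0 + 2·0 + 3·-1 = 0
  col ζ: 3·0 + 1·3 + 1·0 + 2·0 + 3·-1 = 0

y = (p0:3, p1:1, p2:1, p3:2, p4:3)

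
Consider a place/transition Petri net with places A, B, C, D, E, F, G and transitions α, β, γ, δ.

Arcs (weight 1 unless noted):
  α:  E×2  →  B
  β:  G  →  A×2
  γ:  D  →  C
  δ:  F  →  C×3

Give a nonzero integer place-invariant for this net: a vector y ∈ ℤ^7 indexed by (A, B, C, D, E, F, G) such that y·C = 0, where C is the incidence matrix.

Incidence matrix C (rows=places, cols=transitions):
        α    β    γ    δ
    A   0    2    0    0
    B   1    0    0    0
    C   0    0    1    3
    D   0    0   -1    0
    E  -2    0    0    0
    F   0    0    0   -1
    G   0   -1    0    0

Candidate y = [0, 2, 0, 0, 1, 0, 0]; check y·C column-wise:
  col α: 2·1 + 1·-2 = 0
  col β: 0·2 + 2·0 + 1·0 + 0·-1 = 0
  col γ: 2·0 + 0·1 + 0·-1 + 1·0 = 0
  col δ: 2·0 + 0·3 + 1·0 + 0·-1 = 0

y = (A:0, B:2, C:0, D:0, E:1, F:0, G:0)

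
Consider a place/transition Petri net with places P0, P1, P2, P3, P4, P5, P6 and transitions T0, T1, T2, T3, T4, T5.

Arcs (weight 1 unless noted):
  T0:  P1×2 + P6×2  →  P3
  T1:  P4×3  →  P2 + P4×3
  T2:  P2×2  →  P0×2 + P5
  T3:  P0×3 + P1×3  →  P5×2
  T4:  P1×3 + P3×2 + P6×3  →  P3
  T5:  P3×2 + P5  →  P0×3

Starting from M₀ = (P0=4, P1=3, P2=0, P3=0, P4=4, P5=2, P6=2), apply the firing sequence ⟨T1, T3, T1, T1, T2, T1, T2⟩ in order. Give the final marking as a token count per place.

(P0=5, P1=0, P2=0, P3=0, P4=4, P5=6, P6=2)

step 1: fire T1:  (P0=4, P1=3, P2=0, P3=0, P4=4, P5=2, P6=2) → (P0=4, P1=3, P2=1, P3=0, P4=4, P5=2, P6=2)
step 2: fire T3:  (P0=4, P1=3, P2=1, P3=0, P4=4, P5=2, P6=2) → (P0=1, P1=0, P2=1, P3=0, P4=4, P5=4, P6=2)
step 3: fire T1:  (P0=1, P1=0, P2=1, P3=0, P4=4, P5=4, P6=2) → (P0=1, P1=0, P2=2, P3=0, P4=4, P5=4, P6=2)
step 4: fire T1:  (P0=1, P1=0, P2=2, P3=0, P4=4, P5=4, P6=2) → (P0=1, P1=0, P2=3, P3=0, P4=4, P5=4, P6=2)
step 5: fire T2:  (P0=1, P1=0, P2=3, P3=0, P4=4, P5=4, P6=2) → (P0=3, P1=0, P2=1, P3=0, P4=4, P5=5, P6=2)
step 6: fire T1:  (P0=3, P1=0, P2=1, P3=0, P4=4, P5=5, P6=2) → (P0=3, P1=0, P2=2, P3=0, P4=4, P5=5, P6=2)
step 7: fire T2:  (P0=3, P1=0, P2=2, P3=0, P4=4, P5=5, P6=2) → (P0=5, P1=0, P2=0, P3=0, P4=4, P5=6, P6=2)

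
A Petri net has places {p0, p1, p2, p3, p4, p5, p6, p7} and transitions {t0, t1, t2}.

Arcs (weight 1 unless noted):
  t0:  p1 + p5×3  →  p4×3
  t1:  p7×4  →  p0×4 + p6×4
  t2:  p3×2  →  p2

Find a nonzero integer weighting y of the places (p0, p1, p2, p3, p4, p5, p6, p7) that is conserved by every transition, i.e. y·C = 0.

y = (p0:0, p1:0, p2:2, p3:1, p4:0, p5:0, p6:0, p7:0)

Incidence matrix C (rows=places, cols=transitions):
       t0   t1   t2
   p0   0    4    0
   p1  -1    0    0
   p2   0    0    1
   p3   0    0   -2
   p4   3    0    0
   p5  -3    0    0
   p6   0    4    0
   p7   0   -4    0

Candidate y = [0, 0, 2, 1, 0, 0, 0, 0]; check y·C column-wise:
  col t0: 0·-1 + 2·0 + 1·0 + 0·3 + 0·-3 = 0
  col t1: 0·4 + 2·0 + 1·0 + 0·4 + 0·-4 = 0
  col t2: 2·1 + 1·-2 = 0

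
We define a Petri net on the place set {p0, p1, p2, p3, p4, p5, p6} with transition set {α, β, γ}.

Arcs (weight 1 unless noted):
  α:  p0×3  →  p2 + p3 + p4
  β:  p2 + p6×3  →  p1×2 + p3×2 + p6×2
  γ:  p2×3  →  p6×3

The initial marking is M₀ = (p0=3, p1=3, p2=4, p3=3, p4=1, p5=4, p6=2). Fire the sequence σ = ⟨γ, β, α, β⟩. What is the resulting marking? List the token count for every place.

(p0=0, p1=7, p2=0, p3=8, p4=2, p5=4, p6=3)

step 1: fire γ:  (p0=3, p1=3, p2=4, p3=3, p4=1, p5=4, p6=2) → (p0=3, p1=3, p2=1, p3=3, p4=1, p5=4, p6=5)
step 2: fire β:  (p0=3, p1=3, p2=1, p3=3, p4=1, p5=4, p6=5) → (p0=3, p1=5, p2=0, p3=5, p4=1, p5=4, p6=4)
step 3: fire α:  (p0=3, p1=5, p2=0, p3=5, p4=1, p5=4, p6=4) → (p0=0, p1=5, p2=1, p3=6, p4=2, p5=4, p6=4)
step 4: fire β:  (p0=0, p1=5, p2=1, p3=6, p4=2, p5=4, p6=4) → (p0=0, p1=7, p2=0, p3=8, p4=2, p5=4, p6=3)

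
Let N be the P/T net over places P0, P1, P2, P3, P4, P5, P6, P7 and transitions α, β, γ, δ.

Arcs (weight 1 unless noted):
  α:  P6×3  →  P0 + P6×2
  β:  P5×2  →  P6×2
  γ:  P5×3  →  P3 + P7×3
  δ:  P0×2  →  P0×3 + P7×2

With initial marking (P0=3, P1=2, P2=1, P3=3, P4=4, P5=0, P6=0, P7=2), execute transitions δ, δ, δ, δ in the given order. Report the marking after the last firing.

(P0=7, P1=2, P2=1, P3=3, P4=4, P5=0, P6=0, P7=10)

step 1: fire δ:  (P0=3, P1=2, P2=1, P3=3, P4=4, P5=0, P6=0, P7=2) → (P0=4, P1=2, P2=1, P3=3, P4=4, P5=0, P6=0, P7=4)
step 2: fire δ:  (P0=4, P1=2, P2=1, P3=3, P4=4, P5=0, P6=0, P7=4) → (P0=5, P1=2, P2=1, P3=3, P4=4, P5=0, P6=0, P7=6)
step 3: fire δ:  (P0=5, P1=2, P2=1, P3=3, P4=4, P5=0, P6=0, P7=6) → (P0=6, P1=2, P2=1, P3=3, P4=4, P5=0, P6=0, P7=8)
step 4: fire δ:  (P0=6, P1=2, P2=1, P3=3, P4=4, P5=0, P6=0, P7=8) → (P0=7, P1=2, P2=1, P3=3, P4=4, P5=0, P6=0, P7=10)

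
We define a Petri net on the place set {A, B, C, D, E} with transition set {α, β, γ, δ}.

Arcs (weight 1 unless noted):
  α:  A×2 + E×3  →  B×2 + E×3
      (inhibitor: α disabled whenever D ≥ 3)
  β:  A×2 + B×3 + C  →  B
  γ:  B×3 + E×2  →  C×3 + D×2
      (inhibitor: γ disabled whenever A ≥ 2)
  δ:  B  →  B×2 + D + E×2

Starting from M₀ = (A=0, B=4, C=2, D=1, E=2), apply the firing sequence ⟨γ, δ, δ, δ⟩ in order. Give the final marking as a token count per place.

step 1: fire γ:  (A=0, B=4, C=2, D=1, E=2) → (A=0, B=1, C=5, D=3, E=0)
step 2: fire δ:  (A=0, B=1, C=5, D=3, E=0) → (A=0, B=2, C=5, D=4, E=2)
step 3: fire δ:  (A=0, B=2, C=5, D=4, E=2) → (A=0, B=3, C=5, D=5, E=4)
step 4: fire δ:  (A=0, B=3, C=5, D=5, E=4) → (A=0, B=4, C=5, D=6, E=6)

(A=0, B=4, C=5, D=6, E=6)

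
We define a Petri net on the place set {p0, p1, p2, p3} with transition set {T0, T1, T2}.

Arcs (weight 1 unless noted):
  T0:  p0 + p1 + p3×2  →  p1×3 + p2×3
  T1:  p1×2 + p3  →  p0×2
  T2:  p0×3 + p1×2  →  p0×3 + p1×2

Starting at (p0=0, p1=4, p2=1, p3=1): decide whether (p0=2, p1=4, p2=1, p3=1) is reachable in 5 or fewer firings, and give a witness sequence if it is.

depth 0: 1 marking
depth 1: 2 markings reached so far
depth 2: 2 markings reached so far
(frontier empty at depth 2; search complete)
target is not among the 2 markings reachable within 5 steps

NO — not reachable within 5 firings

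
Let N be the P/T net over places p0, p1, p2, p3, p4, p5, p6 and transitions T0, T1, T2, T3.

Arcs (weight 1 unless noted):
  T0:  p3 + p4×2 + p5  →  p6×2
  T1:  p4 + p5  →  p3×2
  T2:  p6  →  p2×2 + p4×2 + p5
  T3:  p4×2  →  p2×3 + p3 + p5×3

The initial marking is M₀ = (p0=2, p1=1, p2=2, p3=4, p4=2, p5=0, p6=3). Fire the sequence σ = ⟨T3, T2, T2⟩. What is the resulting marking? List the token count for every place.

(p0=2, p1=1, p2=9, p3=5, p4=4, p5=5, p6=1)

step 1: fire T3:  (p0=2, p1=1, p2=2, p3=4, p4=2, p5=0, p6=3) → (p0=2, p1=1, p2=5, p3=5, p4=0, p5=3, p6=3)
step 2: fire T2:  (p0=2, p1=1, p2=5, p3=5, p4=0, p5=3, p6=3) → (p0=2, p1=1, p2=7, p3=5, p4=2, p5=4, p6=2)
step 3: fire T2:  (p0=2, p1=1, p2=7, p3=5, p4=2, p5=4, p6=2) → (p0=2, p1=1, p2=9, p3=5, p4=4, p5=5, p6=1)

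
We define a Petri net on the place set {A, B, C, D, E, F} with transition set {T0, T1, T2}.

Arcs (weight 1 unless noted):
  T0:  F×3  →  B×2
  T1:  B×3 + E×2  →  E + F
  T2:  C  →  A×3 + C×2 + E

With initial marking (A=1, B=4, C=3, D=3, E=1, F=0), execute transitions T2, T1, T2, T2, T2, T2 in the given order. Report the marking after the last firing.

step 1: fire T2:  (A=1, B=4, C=3, D=3, E=1, F=0) → (A=4, B=4, C=4, D=3, E=2, F=0)
step 2: fire T1:  (A=4, B=4, C=4, D=3, E=2, F=0) → (A=4, B=1, C=4, D=3, E=1, F=1)
step 3: fire T2:  (A=4, B=1, C=4, D=3, E=1, F=1) → (A=7, B=1, C=5, D=3, E=2, F=1)
step 4: fire T2:  (A=7, B=1, C=5, D=3, E=2, F=1) → (A=10, B=1, C=6, D=3, E=3, F=1)
step 5: fire T2:  (A=10, B=1, C=6, D=3, E=3, F=1) → (A=13, B=1, C=7, D=3, E=4, F=1)
step 6: fire T2:  (A=13, B=1, C=7, D=3, E=4, F=1) → (A=16, B=1, C=8, D=3, E=5, F=1)

(A=16, B=1, C=8, D=3, E=5, F=1)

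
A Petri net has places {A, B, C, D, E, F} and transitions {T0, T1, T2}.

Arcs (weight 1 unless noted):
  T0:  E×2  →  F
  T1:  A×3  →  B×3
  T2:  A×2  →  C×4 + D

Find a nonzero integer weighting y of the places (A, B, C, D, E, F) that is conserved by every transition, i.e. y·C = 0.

Incidence matrix C (rows=places, cols=transitions):
       T0   T1   T2
    A   0   -3   -2
    B   0    3    0
    C   0    0    4
    D   0    0    1
    E  -2    0    0
    F   1    0    0

Candidate y = [2, 2, 1, 0, 0, 0]; check y·C column-wise:
  col T0: 2·0 + 2·0 + 1·0 + 0·-2 + 0·1 = 0
  col T1: 2·-3 + 2·3 + 1·0 = 0
  col T2: 2·-2 + 2·0 + 1·4 + 0·1 = 0

y = (A:2, B:2, C:1, D:0, E:0, F:0)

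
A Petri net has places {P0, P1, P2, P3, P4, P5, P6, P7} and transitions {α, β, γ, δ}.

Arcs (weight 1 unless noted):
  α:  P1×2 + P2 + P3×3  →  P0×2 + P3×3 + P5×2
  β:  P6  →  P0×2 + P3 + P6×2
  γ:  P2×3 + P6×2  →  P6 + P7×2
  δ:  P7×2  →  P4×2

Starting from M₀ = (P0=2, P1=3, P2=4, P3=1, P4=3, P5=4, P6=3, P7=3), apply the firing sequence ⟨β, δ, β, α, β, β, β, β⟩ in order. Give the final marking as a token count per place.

step 1: fire β:  (P0=2, P1=3, P2=4, P3=1, P4=3, P5=4, P6=3, P7=3) → (P0=4, P1=3, P2=4, P3=2, P4=3, P5=4, P6=4, P7=3)
step 2: fire δ:  (P0=4, P1=3, P2=4, P3=2, P4=3, P5=4, P6=4, P7=3) → (P0=4, P1=3, P2=4, P3=2, P4=5, P5=4, P6=4, P7=1)
step 3: fire β:  (P0=4, P1=3, P2=4, P3=2, P4=5, P5=4, P6=4, P7=1) → (P0=6, P1=3, P2=4, P3=3, P4=5, P5=4, P6=5, P7=1)
step 4: fire α:  (P0=6, P1=3, P2=4, P3=3, P4=5, P5=4, P6=5, P7=1) → (P0=8, P1=1, P2=3, P3=3, P4=5, P5=6, P6=5, P7=1)
step 5: fire β:  (P0=8, P1=1, P2=3, P3=3, P4=5, P5=6, P6=5, P7=1) → (P0=10, P1=1, P2=3, P3=4, P4=5, P5=6, P6=6, P7=1)
step 6: fire β:  (P0=10, P1=1, P2=3, P3=4, P4=5, P5=6, P6=6, P7=1) → (P0=12, P1=1, P2=3, P3=5, P4=5, P5=6, P6=7, P7=1)
step 7: fire β:  (P0=12, P1=1, P2=3, P3=5, P4=5, P5=6, P6=7, P7=1) → (P0=14, P1=1, P2=3, P3=6, P4=5, P5=6, P6=8, P7=1)
step 8: fire β:  (P0=14, P1=1, P2=3, P3=6, P4=5, P5=6, P6=8, P7=1) → (P0=16, P1=1, P2=3, P3=7, P4=5, P5=6, P6=9, P7=1)

(P0=16, P1=1, P2=3, P3=7, P4=5, P5=6, P6=9, P7=1)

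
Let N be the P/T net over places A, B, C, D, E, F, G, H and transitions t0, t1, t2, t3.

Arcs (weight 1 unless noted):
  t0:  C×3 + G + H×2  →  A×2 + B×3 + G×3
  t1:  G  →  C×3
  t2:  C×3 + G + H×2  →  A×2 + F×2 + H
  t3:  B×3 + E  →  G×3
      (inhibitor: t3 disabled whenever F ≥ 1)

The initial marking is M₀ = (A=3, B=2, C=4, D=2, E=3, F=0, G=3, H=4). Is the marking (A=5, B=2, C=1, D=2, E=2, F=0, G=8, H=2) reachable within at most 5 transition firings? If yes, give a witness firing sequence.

YES — reachable via ⟨t0, t3⟩ (2 firings)

step 1: fire t0:  (A=3, B=2, C=4, D=2, E=3, F=0, G=3, H=4) → (A=5, B=5, C=1, D=2, E=3, F=0, G=5, H=2)
step 2: fire t3:  (A=5, B=5, C=1, D=2, E=3, F=0, G=5, H=2) → (A=5, B=2, C=1, D=2, E=2, F=0, G=8, H=2)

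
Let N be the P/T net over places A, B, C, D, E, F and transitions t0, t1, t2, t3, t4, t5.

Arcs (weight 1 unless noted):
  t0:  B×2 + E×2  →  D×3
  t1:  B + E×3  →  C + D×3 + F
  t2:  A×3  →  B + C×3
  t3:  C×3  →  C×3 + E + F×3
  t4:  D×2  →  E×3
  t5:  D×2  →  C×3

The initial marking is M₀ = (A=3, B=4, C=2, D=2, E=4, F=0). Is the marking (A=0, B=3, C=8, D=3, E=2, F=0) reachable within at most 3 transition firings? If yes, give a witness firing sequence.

step 1: fire t0:  (A=3, B=4, C=2, D=2, E=4, F=0) → (A=3, B=2, C=2, D=5, E=2, F=0)
step 2: fire t2:  (A=3, B=2, C=2, D=5, E=2, F=0) → (A=0, B=3, C=5, D=5, E=2, F=0)
step 3: fire t5:  (A=0, B=3, C=5, D=5, E=2, F=0) → (A=0, B=3, C=8, D=3, E=2, F=0)

YES — reachable via ⟨t0, t2, t5⟩ (3 firings)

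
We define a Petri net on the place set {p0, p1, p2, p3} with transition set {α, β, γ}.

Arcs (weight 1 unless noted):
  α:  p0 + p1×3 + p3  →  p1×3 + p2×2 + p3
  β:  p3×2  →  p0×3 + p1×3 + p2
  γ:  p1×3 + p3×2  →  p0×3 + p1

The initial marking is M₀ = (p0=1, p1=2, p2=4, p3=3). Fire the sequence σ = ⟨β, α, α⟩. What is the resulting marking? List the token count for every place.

(p0=2, p1=5, p2=9, p3=1)

step 1: fire β:  (p0=1, p1=2, p2=4, p3=3) → (p0=4, p1=5, p2=5, p3=1)
step 2: fire α:  (p0=4, p1=5, p2=5, p3=1) → (p0=3, p1=5, p2=7, p3=1)
step 3: fire α:  (p0=3, p1=5, p2=7, p3=1) → (p0=2, p1=5, p2=9, p3=1)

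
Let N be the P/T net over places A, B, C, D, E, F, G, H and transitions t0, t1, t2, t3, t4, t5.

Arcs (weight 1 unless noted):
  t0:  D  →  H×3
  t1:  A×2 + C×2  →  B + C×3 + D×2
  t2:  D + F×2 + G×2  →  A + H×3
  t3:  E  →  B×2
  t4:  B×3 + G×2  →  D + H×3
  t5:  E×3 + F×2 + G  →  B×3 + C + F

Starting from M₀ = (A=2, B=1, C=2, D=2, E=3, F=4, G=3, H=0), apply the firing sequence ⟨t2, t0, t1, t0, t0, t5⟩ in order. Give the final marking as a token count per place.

step 1: fire t2:  (A=2, B=1, C=2, D=2, E=3, F=4, G=3, H=0) → (A=3, B=1, C=2, D=1, E=3, F=2, G=1, H=3)
step 2: fire t0:  (A=3, B=1, C=2, D=1, E=3, F=2, G=1, H=3) → (A=3, B=1, C=2, D=0, E=3, F=2, G=1, H=6)
step 3: fire t1:  (A=3, B=1, C=2, D=0, E=3, F=2, G=1, H=6) → (A=1, B=2, C=3, D=2, E=3, F=2, G=1, H=6)
step 4: fire t0:  (A=1, B=2, C=3, D=2, E=3, F=2, G=1, H=6) → (A=1, B=2, C=3, D=1, E=3, F=2, G=1, H=9)
step 5: fire t0:  (A=1, B=2, C=3, D=1, E=3, F=2, G=1, H=9) → (A=1, B=2, C=3, D=0, E=3, F=2, G=1, H=12)
step 6: fire t5:  (A=1, B=2, C=3, D=0, E=3, F=2, G=1, H=12) → (A=1, B=5, C=4, D=0, E=0, F=1, G=0, H=12)

(A=1, B=5, C=4, D=0, E=0, F=1, G=0, H=12)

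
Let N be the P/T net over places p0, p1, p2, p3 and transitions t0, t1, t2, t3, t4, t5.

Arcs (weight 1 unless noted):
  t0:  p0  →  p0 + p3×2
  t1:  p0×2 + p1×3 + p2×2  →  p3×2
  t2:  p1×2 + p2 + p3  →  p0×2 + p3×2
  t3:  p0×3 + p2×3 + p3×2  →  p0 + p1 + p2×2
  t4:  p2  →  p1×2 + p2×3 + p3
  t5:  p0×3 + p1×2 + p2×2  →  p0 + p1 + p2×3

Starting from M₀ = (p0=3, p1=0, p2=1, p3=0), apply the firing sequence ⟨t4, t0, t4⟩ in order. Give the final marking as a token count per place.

step 1: fire t4:  (p0=3, p1=0, p2=1, p3=0) → (p0=3, p1=2, p2=3, p3=1)
step 2: fire t0:  (p0=3, p1=2, p2=3, p3=1) → (p0=3, p1=2, p2=3, p3=3)
step 3: fire t4:  (p0=3, p1=2, p2=3, p3=3) → (p0=3, p1=4, p2=5, p3=4)

(p0=3, p1=4, p2=5, p3=4)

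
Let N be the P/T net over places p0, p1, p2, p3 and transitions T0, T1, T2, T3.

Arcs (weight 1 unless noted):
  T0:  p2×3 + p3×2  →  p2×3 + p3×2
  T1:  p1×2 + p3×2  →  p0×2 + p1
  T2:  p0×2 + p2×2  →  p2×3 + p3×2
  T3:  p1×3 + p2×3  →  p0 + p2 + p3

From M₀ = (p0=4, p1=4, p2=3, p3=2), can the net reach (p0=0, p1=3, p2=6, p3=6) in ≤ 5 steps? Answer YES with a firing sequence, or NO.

YES — reachable via ⟨T1, T2, T2, T2⟩ (4 firings)

step 1: fire T1:  (p0=4, p1=4, p2=3, p3=2) → (p0=6, p1=3, p2=3, p3=0)
step 2: fire T2:  (p0=6, p1=3, p2=3, p3=0) → (p0=4, p1=3, p2=4, p3=2)
step 3: fire T2:  (p0=4, p1=3, p2=4, p3=2) → (p0=2, p1=3, p2=5, p3=4)
step 4: fire T2:  (p0=2, p1=3, p2=5, p3=4) → (p0=0, p1=3, p2=6, p3=6)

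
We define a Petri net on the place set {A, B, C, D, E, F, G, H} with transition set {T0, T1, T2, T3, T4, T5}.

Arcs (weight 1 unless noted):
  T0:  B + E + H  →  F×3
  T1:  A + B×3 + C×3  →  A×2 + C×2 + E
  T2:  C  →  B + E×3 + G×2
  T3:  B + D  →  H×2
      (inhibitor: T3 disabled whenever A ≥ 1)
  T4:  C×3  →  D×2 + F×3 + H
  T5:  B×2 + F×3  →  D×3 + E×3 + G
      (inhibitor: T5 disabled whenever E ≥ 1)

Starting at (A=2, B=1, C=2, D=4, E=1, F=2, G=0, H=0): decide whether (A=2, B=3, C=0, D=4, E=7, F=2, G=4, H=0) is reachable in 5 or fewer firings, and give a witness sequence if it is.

YES — reachable via ⟨T2, T2⟩ (2 firings)

step 1: fire T2:  (A=2, B=1, C=2, D=4, E=1, F=2, G=0, H=0) → (A=2, B=2, C=1, D=4, E=4, F=2, G=2, H=0)
step 2: fire T2:  (A=2, B=2, C=1, D=4, E=4, F=2, G=2, H=0) → (A=2, B=3, C=0, D=4, E=7, F=2, G=4, H=0)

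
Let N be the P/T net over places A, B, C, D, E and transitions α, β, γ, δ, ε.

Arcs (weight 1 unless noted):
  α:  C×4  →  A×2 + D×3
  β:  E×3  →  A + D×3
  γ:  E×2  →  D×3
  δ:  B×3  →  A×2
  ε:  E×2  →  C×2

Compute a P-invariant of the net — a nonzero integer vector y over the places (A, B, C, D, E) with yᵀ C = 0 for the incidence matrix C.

Incidence matrix C (rows=places, cols=transitions):
        α    β    γ    δ    ε
    A   2    1    0    2    0
    B   0    0    0   -3    0
    C  -4    0    0    0    2
    D   3    3    3    0    0
    E   0   -3   -2    0   -2

Candidate y = [3, 2, 3, 2, 3]; check y·C column-wise:
  col α: 3·2 + 2·0 + 3·-4 + 2·3 + 3·0 = 0
  col β: 3·1 + 2·0 + 3·0 + 2·3 + 3·-3 = 0
  col γ: 3·0 + 2·0 + 3·0 + 2·3 + 3·-2 = 0
  col δ: 3·2 + 2·-3 + 3·0 + 2·0 + 3·0 = 0
  col ε: 3·0 + 2·0 + 3·2 + 2·0 + 3·-2 = 0

y = (A:3, B:2, C:3, D:2, E:3)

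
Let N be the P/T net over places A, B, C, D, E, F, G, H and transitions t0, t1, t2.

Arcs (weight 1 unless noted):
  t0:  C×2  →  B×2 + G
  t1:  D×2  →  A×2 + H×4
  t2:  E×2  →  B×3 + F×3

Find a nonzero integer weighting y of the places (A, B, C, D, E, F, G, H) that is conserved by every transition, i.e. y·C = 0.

y = (A:1, B:0, C:0, D:1, E:0, F:0, G:0, H:0)

Incidence matrix C (rows=places, cols=transitions):
       t0   t1   t2
    A   0    2    0
    B   2    0    3
    C  -2    0    0
    D   0   -2    0
    E   0    0   -2
    F   0    0    3
    G   1    0    0
    H   0    4    0

Candidate y = [1, 0, 0, 1, 0, 0, 0, 0]; check y·C column-wise:
  col t0: 1·0 + 0·2 + 0·-2 + 1·0 + 0·1 = 0
  col t1: 1·2 + 1·-2 + 0·4 = 0
  col t2: 1·0 + 0·3 + 1·0 + 0·-2 + 0·3 = 0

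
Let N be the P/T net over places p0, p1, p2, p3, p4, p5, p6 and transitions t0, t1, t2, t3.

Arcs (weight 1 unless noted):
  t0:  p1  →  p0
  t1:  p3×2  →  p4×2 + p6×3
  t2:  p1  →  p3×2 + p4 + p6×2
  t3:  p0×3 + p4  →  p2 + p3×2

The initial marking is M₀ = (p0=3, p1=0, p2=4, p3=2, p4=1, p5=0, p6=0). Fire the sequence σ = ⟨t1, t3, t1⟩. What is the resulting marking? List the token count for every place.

step 1: fire t1:  (p0=3, p1=0, p2=4, p3=2, p4=1, p5=0, p6=0) → (p0=3, p1=0, p2=4, p3=0, p4=3, p5=0, p6=3)
step 2: fire t3:  (p0=3, p1=0, p2=4, p3=0, p4=3, p5=0, p6=3) → (p0=0, p1=0, p2=5, p3=2, p4=2, p5=0, p6=3)
step 3: fire t1:  (p0=0, p1=0, p2=5, p3=2, p4=2, p5=0, p6=3) → (p0=0, p1=0, p2=5, p3=0, p4=4, p5=0, p6=6)

(p0=0, p1=0, p2=5, p3=0, p4=4, p5=0, p6=6)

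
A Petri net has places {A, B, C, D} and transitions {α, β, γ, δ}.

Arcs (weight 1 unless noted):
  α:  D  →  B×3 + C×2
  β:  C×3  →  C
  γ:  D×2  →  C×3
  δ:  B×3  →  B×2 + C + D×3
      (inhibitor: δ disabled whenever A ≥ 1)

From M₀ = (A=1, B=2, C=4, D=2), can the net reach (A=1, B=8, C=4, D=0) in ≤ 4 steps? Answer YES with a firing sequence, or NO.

step 1: fire α:  (A=1, B=2, C=4, D=2) → (A=1, B=5, C=6, D=1)
step 2: fire α:  (A=1, B=5, C=6, D=1) → (A=1, B=8, C=8, D=0)
step 3: fire β:  (A=1, B=8, C=8, D=0) → (A=1, B=8, C=6, D=0)
step 4: fire β:  (A=1, B=8, C=6, D=0) → (A=1, B=8, C=4, D=0)

YES — reachable via ⟨α, α, β, β⟩ (4 firings)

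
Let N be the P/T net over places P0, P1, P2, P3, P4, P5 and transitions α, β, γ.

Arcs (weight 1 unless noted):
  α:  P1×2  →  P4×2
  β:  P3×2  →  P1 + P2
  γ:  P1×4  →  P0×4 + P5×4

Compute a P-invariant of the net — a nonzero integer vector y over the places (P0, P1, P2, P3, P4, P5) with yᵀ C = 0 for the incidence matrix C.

Incidence matrix C (rows=places, cols=transitions):
        α    β    γ
   P0   0    0    4
   P1  -2    1   -4
   P2   0    1    0
   P3   0   -2    0
   P4   2    0    0
   P5   0    0    4

Candidate y = [0, 0, 2, 1, 0, 0]; check y·C column-wise:
  col α: 0·-2 + 2·0 + 1·0 + 0·2 = 0
  col β: 0·1 + 2·1 + 1·-2 = 0
  col γ: 0·4 + 0·-4 + 2·0 + 1·0 + 0·4 = 0

y = (P0:0, P1:0, P2:2, P3:1, P4:0, P5:0)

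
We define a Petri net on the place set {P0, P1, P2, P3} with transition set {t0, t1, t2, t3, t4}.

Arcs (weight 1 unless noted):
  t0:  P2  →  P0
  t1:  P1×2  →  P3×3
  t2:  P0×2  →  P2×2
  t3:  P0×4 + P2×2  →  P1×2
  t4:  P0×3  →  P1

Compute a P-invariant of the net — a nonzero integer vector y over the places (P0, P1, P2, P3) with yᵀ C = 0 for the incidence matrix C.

Incidence matrix C (rows=places, cols=transitions):
       t0   t1   t2   t3   t4
   P0   1    0   -2   -4   -3
   P1   0   -2    0    2    1
   P2  -1    0    2   -2    0
   P3   0    3    0    0    0

Candidate y = [1, 3, 1, 2]; check y·C column-wise:
  col t0: 1·1 + 3·0 + 1·-1 + 2·0 = 0
  col t1: 1·0 + 3·-2 + 1·0 + 2·3 = 0
  col t2: 1·-2 + 3·0 + 1·2 + 2·0 = 0
  col t3: 1·-4 + 3·2 + 1·-2 + 2·0 = 0
  col t4: 1·-3 + 3·1 + 1·0 + 2·0 = 0

y = (P0:1, P1:3, P2:1, P3:2)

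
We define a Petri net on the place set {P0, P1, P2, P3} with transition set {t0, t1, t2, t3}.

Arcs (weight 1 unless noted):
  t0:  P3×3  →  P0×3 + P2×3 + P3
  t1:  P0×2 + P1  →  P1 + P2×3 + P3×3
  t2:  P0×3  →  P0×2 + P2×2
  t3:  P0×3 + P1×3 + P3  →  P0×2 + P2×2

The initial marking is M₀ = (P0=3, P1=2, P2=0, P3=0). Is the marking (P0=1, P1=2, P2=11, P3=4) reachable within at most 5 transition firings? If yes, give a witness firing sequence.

YES — reachable via ⟨t1, t0, t2, t1⟩ (4 firings)

step 1: fire t1:  (P0=3, P1=2, P2=0, P3=0) → (P0=1, P1=2, P2=3, P3=3)
step 2: fire t0:  (P0=1, P1=2, P2=3, P3=3) → (P0=4, P1=2, P2=6, P3=1)
step 3: fire t2:  (P0=4, P1=2, P2=6, P3=1) → (P0=3, P1=2, P2=8, P3=1)
step 4: fire t1:  (P0=3, P1=2, P2=8, P3=1) → (P0=1, P1=2, P2=11, P3=4)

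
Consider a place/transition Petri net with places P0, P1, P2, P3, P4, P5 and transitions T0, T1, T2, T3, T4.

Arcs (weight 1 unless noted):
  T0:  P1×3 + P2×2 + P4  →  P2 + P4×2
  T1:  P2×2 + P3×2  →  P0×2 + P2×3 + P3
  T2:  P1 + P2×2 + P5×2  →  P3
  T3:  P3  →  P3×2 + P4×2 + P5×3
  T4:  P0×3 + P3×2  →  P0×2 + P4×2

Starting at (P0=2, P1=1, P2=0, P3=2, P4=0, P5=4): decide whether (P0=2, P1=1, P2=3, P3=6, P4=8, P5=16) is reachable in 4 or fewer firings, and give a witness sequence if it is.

depth 0: 1 marking
depth 1: 2 markings reached so far
depth 2: 3 markings reached so far
depth 3: 4 markings reached so far
depth 4: 5 markings reached so far
target is not among the 5 markings reachable within 4 steps

NO — not reachable within 4 firings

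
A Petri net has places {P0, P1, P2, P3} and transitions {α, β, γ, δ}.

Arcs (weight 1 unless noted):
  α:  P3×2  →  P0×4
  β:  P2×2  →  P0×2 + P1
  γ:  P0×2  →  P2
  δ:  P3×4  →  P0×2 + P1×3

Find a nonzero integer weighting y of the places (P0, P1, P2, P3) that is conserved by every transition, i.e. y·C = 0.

y = (P0:1, P1:2, P2:2, P3:2)

Incidence matrix C (rows=places, cols=transitions):
        α    β    γ    δ
   P0   4    2   -2    2
   P1   0    1    0    3
   P2   0   -2    1    0
   P3  -2    0    0   -4

Candidate y = [1, 2, 2, 2]; check y·C column-wise:
  col α: 1·4 + 2·0 + 2·0 + 2·-2 = 0
  col β: 1·2 + 2·1 + 2·-2 + 2·0 = 0
  col γ: 1·-2 + 2·0 + 2·1 + 2·0 = 0
  col δ: 1·2 + 2·3 + 2·0 + 2·-4 = 0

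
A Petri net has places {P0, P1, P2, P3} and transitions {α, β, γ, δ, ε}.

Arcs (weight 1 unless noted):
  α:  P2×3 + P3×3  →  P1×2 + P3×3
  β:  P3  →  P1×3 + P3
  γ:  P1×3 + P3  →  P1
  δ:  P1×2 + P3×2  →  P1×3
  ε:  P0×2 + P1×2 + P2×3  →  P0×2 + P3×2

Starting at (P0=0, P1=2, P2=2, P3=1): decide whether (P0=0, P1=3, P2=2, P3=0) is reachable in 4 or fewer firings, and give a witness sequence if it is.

step 1: fire β:  (P0=0, P1=2, P2=2, P3=1) → (P0=0, P1=5, P2=2, P3=1)
step 2: fire γ:  (P0=0, P1=5, P2=2, P3=1) → (P0=0, P1=3, P2=2, P3=0)

YES — reachable via ⟨β, γ⟩ (2 firings)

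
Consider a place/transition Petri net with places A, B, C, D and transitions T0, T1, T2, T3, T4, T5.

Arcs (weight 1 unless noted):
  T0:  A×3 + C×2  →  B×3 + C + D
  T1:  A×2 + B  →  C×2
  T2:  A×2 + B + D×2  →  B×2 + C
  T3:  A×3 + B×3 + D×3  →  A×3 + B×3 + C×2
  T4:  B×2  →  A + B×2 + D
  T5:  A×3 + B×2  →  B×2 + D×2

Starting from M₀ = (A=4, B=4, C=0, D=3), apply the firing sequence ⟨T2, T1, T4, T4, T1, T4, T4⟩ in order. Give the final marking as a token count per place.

step 1: fire T2:  (A=4, B=4, C=0, D=3) → (A=2, B=5, C=1, D=1)
step 2: fire T1:  (A=2, B=5, C=1, D=1) → (A=0, B=4, C=3, D=1)
step 3: fire T4:  (A=0, B=4, C=3, D=1) → (A=1, B=4, C=3, D=2)
step 4: fire T4:  (A=1, B=4, C=3, D=2) → (A=2, B=4, C=3, D=3)
step 5: fire T1:  (A=2, B=4, C=3, D=3) → (A=0, B=3, C=5, D=3)
step 6: fire T4:  (A=0, B=3, C=5, D=3) → (A=1, B=3, C=5, D=4)
step 7: fire T4:  (A=1, B=3, C=5, D=4) → (A=2, B=3, C=5, D=5)

(A=2, B=3, C=5, D=5)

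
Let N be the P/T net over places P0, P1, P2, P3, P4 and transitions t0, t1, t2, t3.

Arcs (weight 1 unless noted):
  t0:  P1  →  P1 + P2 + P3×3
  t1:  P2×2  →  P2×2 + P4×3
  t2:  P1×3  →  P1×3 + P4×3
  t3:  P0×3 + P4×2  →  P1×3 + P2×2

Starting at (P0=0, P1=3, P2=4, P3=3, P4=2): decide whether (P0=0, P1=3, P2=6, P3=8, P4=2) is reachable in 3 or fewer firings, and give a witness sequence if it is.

NO — not reachable within 3 firings

depth 0: 1 marking
depth 1: 3 markings reached so far
depth 2: 6 markings reached so far
depth 3: 10 markings reached so far
target is not among the 10 markings reachable within 3 steps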